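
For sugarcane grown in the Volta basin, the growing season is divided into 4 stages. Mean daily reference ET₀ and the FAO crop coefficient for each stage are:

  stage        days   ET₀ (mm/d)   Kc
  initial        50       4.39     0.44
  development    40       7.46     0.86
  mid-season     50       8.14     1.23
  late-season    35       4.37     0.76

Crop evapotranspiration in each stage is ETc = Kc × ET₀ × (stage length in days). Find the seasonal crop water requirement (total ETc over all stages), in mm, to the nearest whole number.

970 mm

initial: 0.44 × 4.39 × 50 = 96.58 mm
development: 0.86 × 7.46 × 40 = 256.62 mm
mid-season: 1.23 × 8.14 × 50 = 500.61 mm
late-season: 0.76 × 4.37 × 35 = 116.24 mm
Seasonal total = 970.05 mm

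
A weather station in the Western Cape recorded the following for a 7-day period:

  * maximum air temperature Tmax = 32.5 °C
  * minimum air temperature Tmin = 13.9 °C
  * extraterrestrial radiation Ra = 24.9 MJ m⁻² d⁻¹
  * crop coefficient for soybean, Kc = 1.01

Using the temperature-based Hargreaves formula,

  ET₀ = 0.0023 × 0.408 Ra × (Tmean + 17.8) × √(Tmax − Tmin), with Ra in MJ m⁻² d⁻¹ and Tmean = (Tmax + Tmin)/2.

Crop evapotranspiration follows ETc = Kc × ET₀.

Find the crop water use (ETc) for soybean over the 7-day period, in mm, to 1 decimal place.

Tmean = (32.5 + 13.9)/2 = 23.20 °C
0.408 Ra = 0.408 × 24.9 = 10.1592 mm/d equivalent
ET₀ = 0.0023 × 10.1592 × (23.20 + 17.8) × √18.6 = 0.0023 × 10.1592 × 41.00 × 4.3128 = 4.1317 mm/d
ETc = Kc × ET₀ = 1.01 × 4.1317 = 4.1730 mm/d
Over 7 days: 4.1730 × 7 = 29.211 mm

29.2 mm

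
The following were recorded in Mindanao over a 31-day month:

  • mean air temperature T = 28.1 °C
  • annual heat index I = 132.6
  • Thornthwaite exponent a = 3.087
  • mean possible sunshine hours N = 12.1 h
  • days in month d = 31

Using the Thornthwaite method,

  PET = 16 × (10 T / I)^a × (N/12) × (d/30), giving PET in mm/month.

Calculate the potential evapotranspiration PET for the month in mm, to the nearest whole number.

10T/I = 10 × 28.1 / 132.6 = 2.1192
(10T/I)^a = 2.1192^3.087 = 10.1600
Uncorrected PET = 16 × 10.1600 = 162.560 mm
Correction = (N/12)(d/30) = (12.1/12)(31/30) = 1.0419
PET = 162.560 × 1.0419 = 169.371 mm/month

169 mm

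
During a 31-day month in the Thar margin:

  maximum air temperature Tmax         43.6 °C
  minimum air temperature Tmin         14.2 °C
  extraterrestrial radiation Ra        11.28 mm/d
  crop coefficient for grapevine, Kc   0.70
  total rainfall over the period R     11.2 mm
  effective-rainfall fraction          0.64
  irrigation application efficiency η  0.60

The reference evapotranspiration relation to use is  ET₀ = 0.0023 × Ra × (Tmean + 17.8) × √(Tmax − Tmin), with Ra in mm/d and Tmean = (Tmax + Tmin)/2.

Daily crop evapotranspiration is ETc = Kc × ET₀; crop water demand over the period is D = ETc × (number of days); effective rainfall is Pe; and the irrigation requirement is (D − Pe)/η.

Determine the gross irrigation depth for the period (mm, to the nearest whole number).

Tmean = (43.6 + 14.2)/2 = 28.90 °C
ET₀ = 0.0023 × 11.28 × (28.90 + 17.8) × √29.4 = 0.0023 × 11.28 × 46.70 × 5.4222 = 6.5695 mm/d
ETc = Kc × ET₀ = 0.70 × 6.5695 = 4.5987 mm/d
Crop demand D = ETc × 31 d = 4.5987 × 31 = 142.560 mm
Pe = 0.64 × 11.2 = 7.168 mm
D − Pe = 142.560 − 7.168 = 135.392 mm
Gross irrigation = 135.392 / 0.60 = 225.653 mm

226 mm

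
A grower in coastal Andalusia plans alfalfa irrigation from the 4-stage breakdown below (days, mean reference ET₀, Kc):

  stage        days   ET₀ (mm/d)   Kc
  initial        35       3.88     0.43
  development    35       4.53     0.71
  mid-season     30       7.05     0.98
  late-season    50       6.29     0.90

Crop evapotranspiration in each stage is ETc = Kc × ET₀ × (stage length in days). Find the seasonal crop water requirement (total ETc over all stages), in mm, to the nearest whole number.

initial: 0.43 × 3.88 × 35 = 58.39 mm
development: 0.71 × 4.53 × 35 = 112.57 mm
mid-season: 0.98 × 7.05 × 30 = 207.27 mm
late-season: 0.90 × 6.29 × 50 = 283.05 mm
Seasonal total = 661.28 mm

661 mm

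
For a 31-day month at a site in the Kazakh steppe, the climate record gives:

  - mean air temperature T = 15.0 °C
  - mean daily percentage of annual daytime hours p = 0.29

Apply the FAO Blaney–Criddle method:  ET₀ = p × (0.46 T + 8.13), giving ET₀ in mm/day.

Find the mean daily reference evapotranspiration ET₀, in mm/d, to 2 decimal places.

4.36 mm/d

ET₀ = 0.29 × (0.46 × 15.0 + 8.13) = 0.29 × 15.030 = 4.3587 mm/d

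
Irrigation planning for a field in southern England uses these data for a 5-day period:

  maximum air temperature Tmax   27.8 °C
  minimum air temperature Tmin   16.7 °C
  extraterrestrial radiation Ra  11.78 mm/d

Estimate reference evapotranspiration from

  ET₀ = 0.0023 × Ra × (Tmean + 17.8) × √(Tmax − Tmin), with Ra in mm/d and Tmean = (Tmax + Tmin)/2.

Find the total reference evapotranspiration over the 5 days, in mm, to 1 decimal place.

18.1 mm

Tmean = (27.8 + 16.7)/2 = 22.25 °C
ET₀ = 0.0023 × 11.78 × (22.25 + 17.8) × √11.1 = 0.0023 × 11.78 × 40.05 × 3.3317 = 3.6153 mm/d
Over 5 days: 3.6153 × 5 = 18.077 mm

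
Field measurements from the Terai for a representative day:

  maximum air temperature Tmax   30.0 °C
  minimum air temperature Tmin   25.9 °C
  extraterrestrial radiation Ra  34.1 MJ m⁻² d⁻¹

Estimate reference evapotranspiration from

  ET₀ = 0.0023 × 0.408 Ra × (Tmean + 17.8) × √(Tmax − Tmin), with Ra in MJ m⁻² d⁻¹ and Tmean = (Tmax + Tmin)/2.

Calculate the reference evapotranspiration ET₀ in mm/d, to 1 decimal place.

3.0 mm/d

Tmean = (30.0 + 25.9)/2 = 27.95 °C
0.408 Ra = 0.408 × 34.1 = 13.9128 mm/d equivalent
ET₀ = 0.0023 × 13.9128 × (27.95 + 17.8) × √4.1 = 0.0023 × 13.9128 × 45.75 × 2.0248 = 2.9643 mm/d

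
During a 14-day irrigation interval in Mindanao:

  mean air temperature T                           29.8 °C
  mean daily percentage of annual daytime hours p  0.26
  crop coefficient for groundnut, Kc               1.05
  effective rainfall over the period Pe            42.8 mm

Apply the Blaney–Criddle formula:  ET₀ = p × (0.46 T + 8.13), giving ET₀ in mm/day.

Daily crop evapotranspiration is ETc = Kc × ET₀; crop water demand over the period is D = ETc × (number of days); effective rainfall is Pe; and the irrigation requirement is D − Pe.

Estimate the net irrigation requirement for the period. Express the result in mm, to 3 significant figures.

ET₀ = 0.26 × (0.46 × 29.8 + 8.13) = 0.26 × 21.838 = 5.6779 mm/d
ETc = Kc × ET₀ = 1.05 × 5.6779 = 5.9618 mm/d
Crop demand D = ETc × 14 d = 5.9618 × 14 = 83.465 mm
D − Pe = 83.465 − 42.8 = 40.665 mm

40.7 mm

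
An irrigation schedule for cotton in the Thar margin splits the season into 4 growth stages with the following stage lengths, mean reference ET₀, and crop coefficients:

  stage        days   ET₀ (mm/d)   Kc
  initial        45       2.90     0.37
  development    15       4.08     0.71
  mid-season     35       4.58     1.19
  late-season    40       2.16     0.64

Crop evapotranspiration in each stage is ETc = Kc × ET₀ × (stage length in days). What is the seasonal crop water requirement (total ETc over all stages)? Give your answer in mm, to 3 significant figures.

initial: 0.37 × 2.90 × 45 = 48.29 mm
development: 0.71 × 4.08 × 15 = 43.45 mm
mid-season: 1.19 × 4.58 × 35 = 190.76 mm
late-season: 0.64 × 2.16 × 40 = 55.30 mm
Seasonal total = 337.80 mm

338 mm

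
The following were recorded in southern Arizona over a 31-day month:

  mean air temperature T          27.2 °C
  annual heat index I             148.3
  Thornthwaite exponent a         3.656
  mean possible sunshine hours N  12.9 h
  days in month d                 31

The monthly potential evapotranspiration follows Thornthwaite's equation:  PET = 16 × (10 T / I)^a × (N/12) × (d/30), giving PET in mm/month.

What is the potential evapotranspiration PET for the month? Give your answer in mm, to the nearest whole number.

163 mm

10T/I = 10 × 27.2 / 148.3 = 1.8341
(10T/I)^a = 1.8341^3.656 = 9.1849
Uncorrected PET = 16 × 9.1849 = 146.958 mm
Correction = (N/12)(d/30) = (12.9/12)(31/30) = 1.1108
PET = 146.958 × 1.1108 = 163.241 mm/month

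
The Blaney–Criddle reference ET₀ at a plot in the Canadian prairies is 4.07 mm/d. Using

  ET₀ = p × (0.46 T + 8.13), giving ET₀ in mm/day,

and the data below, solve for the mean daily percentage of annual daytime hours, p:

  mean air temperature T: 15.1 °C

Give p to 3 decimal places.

p = ET₀ / (0.46 T + 8.13) = 4.07 / (0.46 × 15.1 + 8.13) = 4.07 / 15.076 = 0.2700

0.270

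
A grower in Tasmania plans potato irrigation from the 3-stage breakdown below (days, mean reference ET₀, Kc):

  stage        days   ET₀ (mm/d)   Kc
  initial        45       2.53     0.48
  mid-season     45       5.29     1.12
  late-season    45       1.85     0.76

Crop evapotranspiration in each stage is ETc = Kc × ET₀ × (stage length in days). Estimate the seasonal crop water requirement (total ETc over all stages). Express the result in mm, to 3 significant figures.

initial: 0.48 × 2.53 × 45 = 54.65 mm
mid-season: 1.12 × 5.29 × 45 = 266.62 mm
late-season: 0.76 × 1.85 × 45 = 63.27 mm
Seasonal total = 384.54 mm

385 mm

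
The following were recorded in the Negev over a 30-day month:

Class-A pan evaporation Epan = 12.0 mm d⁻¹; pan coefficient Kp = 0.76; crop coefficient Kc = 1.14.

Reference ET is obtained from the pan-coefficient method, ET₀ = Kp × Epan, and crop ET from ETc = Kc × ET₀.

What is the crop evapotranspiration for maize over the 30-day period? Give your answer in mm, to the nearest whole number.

312 mm

ET₀ = 0.76 × 12.0 = 9.1200 mm/d
ETc = Kc × ET₀ = 1.14 × 9.1200 = 10.3968 mm/d
Over 30 days: 10.3968 × 30 = 311.904 mm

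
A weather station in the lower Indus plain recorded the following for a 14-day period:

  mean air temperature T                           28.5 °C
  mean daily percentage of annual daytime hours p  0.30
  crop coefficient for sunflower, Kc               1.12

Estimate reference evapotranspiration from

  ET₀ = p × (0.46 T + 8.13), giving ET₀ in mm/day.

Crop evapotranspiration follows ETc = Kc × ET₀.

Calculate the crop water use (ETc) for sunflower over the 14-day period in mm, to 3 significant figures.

ET₀ = 0.30 × (0.46 × 28.5 + 8.13) = 0.30 × 21.240 = 6.3720 mm/d
ETc = Kc × ET₀ = 1.12 × 6.3720 = 7.1366 mm/d
Over 14 days: 7.1366 × 14 = 99.912 mm

99.9 mm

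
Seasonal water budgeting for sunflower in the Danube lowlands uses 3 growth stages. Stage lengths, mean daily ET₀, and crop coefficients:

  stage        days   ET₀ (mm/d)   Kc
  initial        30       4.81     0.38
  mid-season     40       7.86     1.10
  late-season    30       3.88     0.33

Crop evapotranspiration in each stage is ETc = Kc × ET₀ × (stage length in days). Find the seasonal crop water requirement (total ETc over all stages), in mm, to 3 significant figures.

439 mm

initial: 0.38 × 4.81 × 30 = 54.83 mm
mid-season: 1.10 × 7.86 × 40 = 345.84 mm
late-season: 0.33 × 3.88 × 30 = 38.41 mm
Seasonal total = 439.08 mm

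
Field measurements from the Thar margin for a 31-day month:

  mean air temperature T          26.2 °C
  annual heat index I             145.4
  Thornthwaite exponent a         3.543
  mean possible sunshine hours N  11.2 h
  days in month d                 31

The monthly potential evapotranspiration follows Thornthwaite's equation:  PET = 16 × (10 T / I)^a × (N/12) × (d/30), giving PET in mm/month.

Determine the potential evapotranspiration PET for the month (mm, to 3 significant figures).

124 mm

10T/I = 10 × 26.2 / 145.4 = 1.8019
(10T/I)^a = 1.8019^3.543 = 8.0548
Uncorrected PET = 16 × 8.0548 = 128.877 mm
Correction = (N/12)(d/30) = (11.2/12)(31/30) = 0.9644
PET = 128.877 × 0.9644 = 124.289 mm/month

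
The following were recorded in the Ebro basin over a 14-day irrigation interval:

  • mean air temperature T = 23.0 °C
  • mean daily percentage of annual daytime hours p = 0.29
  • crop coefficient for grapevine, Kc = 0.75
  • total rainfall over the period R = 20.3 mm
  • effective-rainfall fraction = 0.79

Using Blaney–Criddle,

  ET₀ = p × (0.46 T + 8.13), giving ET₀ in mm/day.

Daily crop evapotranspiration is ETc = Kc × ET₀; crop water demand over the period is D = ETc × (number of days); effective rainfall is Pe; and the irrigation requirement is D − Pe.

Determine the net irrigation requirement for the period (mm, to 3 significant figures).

ET₀ = 0.29 × (0.46 × 23.0 + 8.13) = 0.29 × 18.710 = 5.4259 mm/d
ETc = Kc × ET₀ = 0.75 × 5.4259 = 4.0694 mm/d
Crop demand D = ETc × 14 d = 4.0694 × 14 = 56.972 mm
Pe = 0.79 × 20.3 = 16.037 mm
D − Pe = 56.972 − 16.037 = 40.935 mm

40.9 mm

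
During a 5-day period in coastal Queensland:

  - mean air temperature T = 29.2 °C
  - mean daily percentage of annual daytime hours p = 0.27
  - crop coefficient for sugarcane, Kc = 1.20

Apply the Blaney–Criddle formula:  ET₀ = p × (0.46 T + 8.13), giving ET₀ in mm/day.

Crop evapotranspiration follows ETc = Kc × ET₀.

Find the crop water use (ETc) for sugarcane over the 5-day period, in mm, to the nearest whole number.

35 mm

ET₀ = 0.27 × (0.46 × 29.2 + 8.13) = 0.27 × 21.562 = 5.8217 mm/d
ETc = Kc × ET₀ = 1.20 × 5.8217 = 6.9860 mm/d
Over 5 days: 6.9860 × 5 = 34.930 mm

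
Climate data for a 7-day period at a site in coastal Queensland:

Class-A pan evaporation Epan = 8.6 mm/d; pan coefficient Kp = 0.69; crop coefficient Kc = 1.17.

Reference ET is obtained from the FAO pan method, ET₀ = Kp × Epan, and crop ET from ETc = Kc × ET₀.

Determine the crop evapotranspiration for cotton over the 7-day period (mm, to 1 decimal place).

ET₀ = 0.69 × 8.6 = 5.9340 mm/d
ETc = Kc × ET₀ = 1.17 × 5.9340 = 6.9428 mm/d
Over 7 days: 6.9428 × 7 = 48.600 mm

48.6 mm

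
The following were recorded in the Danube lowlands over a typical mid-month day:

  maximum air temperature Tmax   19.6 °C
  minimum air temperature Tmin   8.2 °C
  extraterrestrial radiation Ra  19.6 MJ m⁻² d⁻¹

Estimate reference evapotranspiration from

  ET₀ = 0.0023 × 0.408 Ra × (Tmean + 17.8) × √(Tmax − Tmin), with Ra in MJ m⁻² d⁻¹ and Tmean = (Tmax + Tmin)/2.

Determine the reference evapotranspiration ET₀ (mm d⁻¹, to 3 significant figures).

1.97 mm d⁻¹

Tmean = (19.6 + 8.2)/2 = 13.90 °C
0.408 Ra = 0.408 × 19.6 = 7.9968 mm/d equivalent
ET₀ = 0.0023 × 7.9968 × (13.90 + 17.8) × √11.4 = 0.0023 × 7.9968 × 31.70 × 3.3764 = 1.9686 mm/d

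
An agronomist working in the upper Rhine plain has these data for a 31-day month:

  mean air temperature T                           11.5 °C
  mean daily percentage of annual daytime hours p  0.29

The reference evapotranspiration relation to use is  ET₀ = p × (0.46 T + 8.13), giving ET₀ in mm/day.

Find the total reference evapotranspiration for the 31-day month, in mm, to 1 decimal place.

120.6 mm

ET₀ = 0.29 × (0.46 × 11.5 + 8.13) = 0.29 × 13.420 = 3.8918 mm/d
Monthly total = 3.8918 × 31 = 120.646 mm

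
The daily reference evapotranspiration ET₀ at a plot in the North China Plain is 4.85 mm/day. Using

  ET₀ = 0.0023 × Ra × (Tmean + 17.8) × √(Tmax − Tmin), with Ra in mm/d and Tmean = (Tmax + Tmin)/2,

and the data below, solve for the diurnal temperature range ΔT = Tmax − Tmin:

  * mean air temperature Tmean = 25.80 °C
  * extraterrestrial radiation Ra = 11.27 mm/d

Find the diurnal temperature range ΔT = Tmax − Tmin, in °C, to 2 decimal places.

√ΔT = ET₀ / [0.0023 × Ra × (Tmean+17.8)] = 4.85 / (0.0023 × 11.27 × 43.60) = 4.2914
ΔT = 4.2914² = 18.416 °C

18.42 °C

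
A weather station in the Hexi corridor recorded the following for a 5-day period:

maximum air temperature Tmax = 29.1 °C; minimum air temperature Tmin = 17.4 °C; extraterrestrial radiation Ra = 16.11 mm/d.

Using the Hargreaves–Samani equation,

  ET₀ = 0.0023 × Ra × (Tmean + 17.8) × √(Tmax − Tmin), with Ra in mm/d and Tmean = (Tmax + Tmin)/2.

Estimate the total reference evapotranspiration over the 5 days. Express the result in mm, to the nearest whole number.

Tmean = (29.1 + 17.4)/2 = 23.25 °C
ET₀ = 0.0023 × 16.11 × (23.25 + 17.8) × √11.7 = 0.0023 × 16.11 × 41.05 × 3.4205 = 5.2027 mm/d
Over 5 days: 5.2027 × 5 = 26.014 mm

26 mm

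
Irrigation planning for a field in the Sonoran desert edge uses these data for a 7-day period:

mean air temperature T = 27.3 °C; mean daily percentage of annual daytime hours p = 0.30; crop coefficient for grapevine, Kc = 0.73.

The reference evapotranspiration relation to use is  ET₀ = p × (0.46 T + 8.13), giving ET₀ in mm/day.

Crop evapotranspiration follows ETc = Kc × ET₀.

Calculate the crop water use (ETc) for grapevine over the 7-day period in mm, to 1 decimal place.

ET₀ = 0.30 × (0.46 × 27.3 + 8.13) = 0.30 × 20.688 = 6.2064 mm/d
ETc = Kc × ET₀ = 0.73 × 6.2064 = 4.5307 mm/d
Over 7 days: 4.5307 × 7 = 31.715 mm

31.7 mm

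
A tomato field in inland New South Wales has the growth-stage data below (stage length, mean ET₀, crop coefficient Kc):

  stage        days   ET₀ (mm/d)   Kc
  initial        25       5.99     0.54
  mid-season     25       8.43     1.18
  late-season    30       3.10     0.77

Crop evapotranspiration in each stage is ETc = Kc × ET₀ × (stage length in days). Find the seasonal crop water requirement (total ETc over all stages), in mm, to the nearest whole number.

401 mm

initial: 0.54 × 5.99 × 25 = 80.87 mm
mid-season: 1.18 × 8.43 × 25 = 248.69 mm
late-season: 0.77 × 3.10 × 30 = 71.61 mm
Seasonal total = 401.17 mm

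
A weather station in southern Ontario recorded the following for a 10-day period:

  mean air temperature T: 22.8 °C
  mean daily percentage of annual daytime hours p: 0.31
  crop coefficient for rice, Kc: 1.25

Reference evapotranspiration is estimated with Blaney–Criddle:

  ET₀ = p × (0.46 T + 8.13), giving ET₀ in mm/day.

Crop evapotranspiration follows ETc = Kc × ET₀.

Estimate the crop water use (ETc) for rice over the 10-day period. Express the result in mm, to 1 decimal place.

72.1 mm

ET₀ = 0.31 × (0.46 × 22.8 + 8.13) = 0.31 × 18.618 = 5.7716 mm/d
ETc = Kc × ET₀ = 1.25 × 5.7716 = 7.2145 mm/d
Over 10 days: 7.2145 × 10 = 72.145 mm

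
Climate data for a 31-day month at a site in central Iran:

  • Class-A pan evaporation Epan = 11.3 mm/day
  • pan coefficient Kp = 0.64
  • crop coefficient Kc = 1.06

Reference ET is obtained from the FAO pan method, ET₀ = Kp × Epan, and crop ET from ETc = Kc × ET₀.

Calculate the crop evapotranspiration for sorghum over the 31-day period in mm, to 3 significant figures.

ET₀ = 0.64 × 11.3 = 7.2320 mm/d
ETc = Kc × ET₀ = 1.06 × 7.2320 = 7.6659 mm/d
Over 31 days: 7.6659 × 31 = 237.643 mm

238 mm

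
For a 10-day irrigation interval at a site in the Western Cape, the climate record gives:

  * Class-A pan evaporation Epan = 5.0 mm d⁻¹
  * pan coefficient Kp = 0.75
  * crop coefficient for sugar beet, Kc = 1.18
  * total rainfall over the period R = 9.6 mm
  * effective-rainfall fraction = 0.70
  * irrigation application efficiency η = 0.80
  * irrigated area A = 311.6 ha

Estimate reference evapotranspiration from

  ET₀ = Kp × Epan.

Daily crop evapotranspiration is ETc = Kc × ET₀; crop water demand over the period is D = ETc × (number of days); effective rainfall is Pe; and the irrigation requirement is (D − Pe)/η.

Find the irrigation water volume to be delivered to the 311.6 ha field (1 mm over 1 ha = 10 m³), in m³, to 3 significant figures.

146000 m³

ET₀ = 0.75 × 5.0 = 3.7500 mm/d
ETc = Kc × ET₀ = 1.18 × 3.7500 = 4.4250 mm/d
Crop demand D = ETc × 10 d = 4.4250 × 10 = 44.250 mm
Pe = 0.70 × 9.6 = 6.720 mm
D − Pe = 44.250 − 6.720 = 37.530 mm
Gross irrigation = 37.530 / 0.80 = 46.913 mm
Volume = 46.913 mm × 311.6 ha × 10 = 146180.9 m³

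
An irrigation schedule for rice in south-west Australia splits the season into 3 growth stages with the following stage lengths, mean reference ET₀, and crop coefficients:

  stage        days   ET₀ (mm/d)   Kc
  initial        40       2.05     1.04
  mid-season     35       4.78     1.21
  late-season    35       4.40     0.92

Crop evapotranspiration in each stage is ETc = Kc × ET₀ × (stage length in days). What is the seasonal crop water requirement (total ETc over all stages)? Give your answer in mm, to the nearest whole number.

initial: 1.04 × 2.05 × 40 = 85.28 mm
mid-season: 1.21 × 4.78 × 35 = 202.43 mm
late-season: 0.92 × 4.40 × 35 = 141.68 mm
Seasonal total = 429.39 mm

429 mm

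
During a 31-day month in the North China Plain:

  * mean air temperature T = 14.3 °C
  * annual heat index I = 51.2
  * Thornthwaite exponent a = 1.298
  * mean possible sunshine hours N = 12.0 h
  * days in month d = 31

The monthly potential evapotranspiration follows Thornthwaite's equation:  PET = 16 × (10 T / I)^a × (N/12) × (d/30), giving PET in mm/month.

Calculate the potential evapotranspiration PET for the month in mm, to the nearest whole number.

10T/I = 10 × 14.3 / 51.2 = 2.7930
(10T/I)^a = 2.7930^1.298 = 3.7932
Uncorrected PET = 16 × 3.7932 = 60.691 mm
Correction = (N/12)(d/30) = (12.0/12)(31/30) = 1.0333
PET = 60.691 × 1.0333 = 62.712 mm/month

63 mm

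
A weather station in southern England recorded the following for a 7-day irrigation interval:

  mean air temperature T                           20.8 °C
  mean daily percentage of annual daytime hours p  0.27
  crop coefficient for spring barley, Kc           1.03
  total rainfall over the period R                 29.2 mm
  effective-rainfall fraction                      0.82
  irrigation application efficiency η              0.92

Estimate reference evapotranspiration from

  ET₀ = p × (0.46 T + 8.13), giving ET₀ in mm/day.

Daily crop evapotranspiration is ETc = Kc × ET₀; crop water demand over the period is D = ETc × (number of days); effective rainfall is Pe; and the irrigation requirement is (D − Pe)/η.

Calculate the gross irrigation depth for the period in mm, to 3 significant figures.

ET₀ = 0.27 × (0.46 × 20.8 + 8.13) = 0.27 × 17.698 = 4.7785 mm/d
ETc = Kc × ET₀ = 1.03 × 4.7785 = 4.9219 mm/d
Crop demand D = ETc × 7 d = 4.9219 × 7 = 34.453 mm
Pe = 0.82 × 29.2 = 23.944 mm
D − Pe = 34.453 − 23.944 = 10.509 mm
Gross irrigation = 10.509 / 0.92 = 11.423 mm

11.4 mm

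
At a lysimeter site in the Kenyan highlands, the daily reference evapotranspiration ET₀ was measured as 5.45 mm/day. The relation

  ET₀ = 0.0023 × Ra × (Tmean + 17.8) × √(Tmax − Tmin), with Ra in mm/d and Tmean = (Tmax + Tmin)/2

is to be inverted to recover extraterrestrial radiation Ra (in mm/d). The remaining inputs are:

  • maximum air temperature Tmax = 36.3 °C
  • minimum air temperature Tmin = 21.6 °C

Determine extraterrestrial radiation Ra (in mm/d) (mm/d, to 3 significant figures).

Tmean = 28.95 °C; √ΔT = 3.8341
Ra = ET₀ / [0.0023 × (Tmean+17.8) × √ΔT] = 5.45 / (0.0023 × 46.75 × 3.8341) = 13.220 mm/d

13.2 mm/d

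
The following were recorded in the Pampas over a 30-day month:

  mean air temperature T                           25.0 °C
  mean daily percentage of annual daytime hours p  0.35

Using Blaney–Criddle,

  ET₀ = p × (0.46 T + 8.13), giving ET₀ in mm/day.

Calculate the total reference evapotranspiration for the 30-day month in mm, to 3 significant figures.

ET₀ = 0.35 × (0.46 × 25.0 + 8.13) = 0.35 × 19.630 = 6.8705 mm/d
Monthly total = 6.8705 × 30 = 206.115 mm

206 mm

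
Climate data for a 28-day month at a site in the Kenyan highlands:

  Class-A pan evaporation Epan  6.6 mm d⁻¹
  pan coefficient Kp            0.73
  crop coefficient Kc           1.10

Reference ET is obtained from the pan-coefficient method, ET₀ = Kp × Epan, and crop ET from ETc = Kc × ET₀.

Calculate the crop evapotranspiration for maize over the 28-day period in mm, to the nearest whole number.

ET₀ = 0.73 × 6.6 = 4.8180 mm/d
ETc = Kc × ET₀ = 1.10 × 4.8180 = 5.2998 mm/d
Over 28 days: 5.2998 × 28 = 148.394 mm

148 mm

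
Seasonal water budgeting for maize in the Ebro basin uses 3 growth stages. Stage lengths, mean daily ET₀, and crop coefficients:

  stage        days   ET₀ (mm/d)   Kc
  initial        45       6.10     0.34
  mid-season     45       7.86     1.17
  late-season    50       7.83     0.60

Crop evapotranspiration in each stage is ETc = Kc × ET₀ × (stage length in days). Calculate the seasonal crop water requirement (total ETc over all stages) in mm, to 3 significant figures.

initial: 0.34 × 6.10 × 45 = 93.33 mm
mid-season: 1.17 × 7.86 × 45 = 413.83 mm
late-season: 0.60 × 7.83 × 50 = 234.90 mm
Seasonal total = 742.06 mm

742 mm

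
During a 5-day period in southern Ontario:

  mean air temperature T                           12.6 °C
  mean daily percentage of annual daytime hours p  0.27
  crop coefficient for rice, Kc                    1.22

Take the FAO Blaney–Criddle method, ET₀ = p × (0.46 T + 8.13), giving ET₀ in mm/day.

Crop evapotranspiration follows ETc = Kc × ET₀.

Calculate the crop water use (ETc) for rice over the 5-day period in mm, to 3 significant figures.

ET₀ = 0.27 × (0.46 × 12.6 + 8.13) = 0.27 × 13.926 = 3.7600 mm/d
ETc = Kc × ET₀ = 1.22 × 3.7600 = 4.5872 mm/d
Over 5 days: 4.5872 × 5 = 22.936 mm

22.9 mm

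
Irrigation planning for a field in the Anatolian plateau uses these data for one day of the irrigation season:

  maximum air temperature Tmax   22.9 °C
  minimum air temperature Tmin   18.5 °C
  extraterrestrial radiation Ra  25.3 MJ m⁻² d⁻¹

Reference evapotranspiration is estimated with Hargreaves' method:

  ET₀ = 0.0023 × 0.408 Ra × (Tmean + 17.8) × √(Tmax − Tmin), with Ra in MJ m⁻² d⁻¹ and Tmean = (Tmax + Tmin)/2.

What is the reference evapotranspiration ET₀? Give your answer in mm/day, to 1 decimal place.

Tmean = (22.9 + 18.5)/2 = 20.70 °C
0.408 Ra = 0.408 × 25.3 = 10.3224 mm/d equivalent
ET₀ = 0.0023 × 10.3224 × (20.70 + 17.8) × √4.4 = 0.0023 × 10.3224 × 38.50 × 2.0976 = 1.9173 mm/d

1.9 mm/day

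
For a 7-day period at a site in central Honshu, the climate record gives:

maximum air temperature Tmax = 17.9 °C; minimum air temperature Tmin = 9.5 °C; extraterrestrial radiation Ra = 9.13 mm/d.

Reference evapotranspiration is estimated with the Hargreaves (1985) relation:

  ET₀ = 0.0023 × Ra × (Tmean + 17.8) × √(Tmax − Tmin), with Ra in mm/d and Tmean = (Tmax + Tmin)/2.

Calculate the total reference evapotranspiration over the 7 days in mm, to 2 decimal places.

13.42 mm

Tmean = (17.9 + 9.5)/2 = 13.70 °C
ET₀ = 0.0023 × 9.13 × (13.70 + 17.8) × √8.4 = 0.0023 × 9.13 × 31.50 × 2.8983 = 1.9171 mm/d
Over 7 days: 1.9171 × 7 = 13.420 mm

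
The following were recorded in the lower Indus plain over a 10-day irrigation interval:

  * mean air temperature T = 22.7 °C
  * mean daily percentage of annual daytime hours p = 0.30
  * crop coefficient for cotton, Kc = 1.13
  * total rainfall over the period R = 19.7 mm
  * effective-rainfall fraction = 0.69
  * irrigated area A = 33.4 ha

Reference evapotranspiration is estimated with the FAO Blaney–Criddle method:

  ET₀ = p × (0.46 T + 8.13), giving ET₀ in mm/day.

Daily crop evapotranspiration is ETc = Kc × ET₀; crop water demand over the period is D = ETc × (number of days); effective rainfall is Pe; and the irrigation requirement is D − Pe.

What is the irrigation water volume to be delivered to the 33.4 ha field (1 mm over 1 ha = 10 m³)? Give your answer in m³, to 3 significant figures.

16500 m³

ET₀ = 0.30 × (0.46 × 22.7 + 8.13) = 0.30 × 18.572 = 5.5716 mm/d
ETc = Kc × ET₀ = 1.13 × 5.5716 = 6.2959 mm/d
Crop demand D = ETc × 10 d = 6.2959 × 10 = 62.959 mm
Pe = 0.69 × 19.7 = 13.593 mm
D − Pe = 62.959 − 13.593 = 49.366 mm
Volume = 49.366 mm × 33.4 ha × 10 = 16488.2 m³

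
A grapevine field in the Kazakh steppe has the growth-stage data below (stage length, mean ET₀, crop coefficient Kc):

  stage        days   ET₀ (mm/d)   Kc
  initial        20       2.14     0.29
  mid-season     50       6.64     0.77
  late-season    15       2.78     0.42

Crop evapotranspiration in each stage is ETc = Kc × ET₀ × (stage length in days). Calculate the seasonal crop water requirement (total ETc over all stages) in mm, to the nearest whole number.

286 mm

initial: 0.29 × 2.14 × 20 = 12.41 mm
mid-season: 0.77 × 6.64 × 50 = 255.64 mm
late-season: 0.42 × 2.78 × 15 = 17.51 mm
Seasonal total = 285.56 mm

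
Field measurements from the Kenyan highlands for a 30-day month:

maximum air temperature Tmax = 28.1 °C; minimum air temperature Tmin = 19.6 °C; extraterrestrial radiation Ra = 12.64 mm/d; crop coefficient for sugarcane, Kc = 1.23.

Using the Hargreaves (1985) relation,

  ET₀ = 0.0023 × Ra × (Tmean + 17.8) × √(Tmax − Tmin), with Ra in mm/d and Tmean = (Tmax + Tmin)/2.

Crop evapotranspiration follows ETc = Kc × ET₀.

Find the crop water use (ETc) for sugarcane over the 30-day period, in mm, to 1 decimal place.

130.3 mm

Tmean = (28.1 + 19.6)/2 = 23.85 °C
ET₀ = 0.0023 × 12.64 × (23.85 + 17.8) × √8.5 = 0.0023 × 12.64 × 41.65 × 2.9155 = 3.5302 mm/d
ETc = Kc × ET₀ = 1.23 × 3.5302 = 4.3421 mm/d
Over 30 days: 4.3421 × 30 = 130.263 mm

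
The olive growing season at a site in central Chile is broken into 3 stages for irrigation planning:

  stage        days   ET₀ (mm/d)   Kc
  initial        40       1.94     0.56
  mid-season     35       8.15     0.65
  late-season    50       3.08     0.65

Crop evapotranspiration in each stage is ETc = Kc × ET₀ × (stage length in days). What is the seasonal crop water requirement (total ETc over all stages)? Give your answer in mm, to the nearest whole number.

329 mm

initial: 0.56 × 1.94 × 40 = 43.46 mm
mid-season: 0.65 × 8.15 × 35 = 185.41 mm
late-season: 0.65 × 3.08 × 50 = 100.10 mm
Seasonal total = 328.97 mm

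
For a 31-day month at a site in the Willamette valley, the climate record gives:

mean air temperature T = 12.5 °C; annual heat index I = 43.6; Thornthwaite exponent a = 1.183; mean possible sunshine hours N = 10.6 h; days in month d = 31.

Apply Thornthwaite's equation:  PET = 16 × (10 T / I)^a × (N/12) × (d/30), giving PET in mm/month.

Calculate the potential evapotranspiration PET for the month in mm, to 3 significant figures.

50.8 mm

10T/I = 10 × 12.5 / 43.6 = 2.8670
(10T/I)^a = 2.8670^1.183 = 3.4765
Uncorrected PET = 16 × 3.4765 = 55.624 mm
Correction = (N/12)(d/30) = (10.6/12)(31/30) = 0.9128
PET = 55.624 × 0.9128 = 50.774 mm/month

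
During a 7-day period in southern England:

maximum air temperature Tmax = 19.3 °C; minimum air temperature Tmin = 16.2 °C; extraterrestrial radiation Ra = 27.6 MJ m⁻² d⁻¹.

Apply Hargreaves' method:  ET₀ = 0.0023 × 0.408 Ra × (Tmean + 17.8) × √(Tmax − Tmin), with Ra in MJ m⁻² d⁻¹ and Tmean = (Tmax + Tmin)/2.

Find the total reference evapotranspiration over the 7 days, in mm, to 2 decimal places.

11.35 mm

Tmean = (19.3 + 16.2)/2 = 17.75 °C
0.408 Ra = 0.408 × 27.6 = 11.2608 mm/d equivalent
ET₀ = 0.0023 × 11.2608 × (17.75 + 17.8) × √3.1 = 0.0023 × 11.2608 × 35.55 × 1.7607 = 1.6211 mm/d
Over 7 days: 1.6211 × 7 = 11.348 mm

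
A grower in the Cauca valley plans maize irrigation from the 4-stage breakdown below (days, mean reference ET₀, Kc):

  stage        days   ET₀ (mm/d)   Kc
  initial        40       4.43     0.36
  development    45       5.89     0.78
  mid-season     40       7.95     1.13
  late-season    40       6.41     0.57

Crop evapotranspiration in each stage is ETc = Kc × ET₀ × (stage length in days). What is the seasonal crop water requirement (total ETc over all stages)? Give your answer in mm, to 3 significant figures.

776 mm

initial: 0.36 × 4.43 × 40 = 63.79 mm
development: 0.78 × 5.89 × 45 = 206.74 mm
mid-season: 1.13 × 7.95 × 40 = 359.34 mm
late-season: 0.57 × 6.41 × 40 = 146.15 mm
Seasonal total = 776.02 mm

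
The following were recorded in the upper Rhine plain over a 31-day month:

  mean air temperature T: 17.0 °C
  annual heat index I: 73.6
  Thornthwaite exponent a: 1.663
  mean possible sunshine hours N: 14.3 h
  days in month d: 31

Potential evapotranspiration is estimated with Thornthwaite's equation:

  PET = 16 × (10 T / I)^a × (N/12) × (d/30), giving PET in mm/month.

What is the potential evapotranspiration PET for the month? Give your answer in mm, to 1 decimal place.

79.3 mm

10T/I = 10 × 17.0 / 73.6 = 2.3098
(10T/I)^a = 2.3098^1.663 = 4.0237
Uncorrected PET = 16 × 4.0237 = 64.379 mm
Correction = (N/12)(d/30) = (14.3/12)(31/30) = 1.2314
PET = 64.379 × 1.2314 = 79.276 mm/month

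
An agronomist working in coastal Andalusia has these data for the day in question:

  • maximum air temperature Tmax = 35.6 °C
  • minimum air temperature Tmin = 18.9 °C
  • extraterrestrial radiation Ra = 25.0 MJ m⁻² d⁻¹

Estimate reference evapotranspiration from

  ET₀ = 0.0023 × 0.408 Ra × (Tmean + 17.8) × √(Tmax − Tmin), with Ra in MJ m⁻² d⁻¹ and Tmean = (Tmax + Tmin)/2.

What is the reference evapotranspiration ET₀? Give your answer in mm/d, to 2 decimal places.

4.32 mm/d

Tmean = (35.6 + 18.9)/2 = 27.25 °C
0.408 Ra = 0.408 × 25.0 = 10.2000 mm/d equivalent
ET₀ = 0.0023 × 10.2000 × (27.25 + 17.8) × √16.7 = 0.0023 × 10.2000 × 45.05 × 4.0866 = 4.3190 mm/d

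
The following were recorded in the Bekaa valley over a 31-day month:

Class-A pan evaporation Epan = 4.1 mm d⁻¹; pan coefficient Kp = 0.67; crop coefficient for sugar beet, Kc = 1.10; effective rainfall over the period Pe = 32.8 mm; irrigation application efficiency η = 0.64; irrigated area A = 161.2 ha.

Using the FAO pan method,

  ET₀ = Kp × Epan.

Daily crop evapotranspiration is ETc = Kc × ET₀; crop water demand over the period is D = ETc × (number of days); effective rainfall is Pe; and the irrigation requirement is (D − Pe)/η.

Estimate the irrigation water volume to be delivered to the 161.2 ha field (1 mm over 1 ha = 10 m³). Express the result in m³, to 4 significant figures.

153300 m³

ET₀ = 0.67 × 4.1 = 2.7470 mm/d
ETc = Kc × ET₀ = 1.10 × 2.7470 = 3.0217 mm/d
Crop demand D = ETc × 31 d = 3.0217 × 31 = 93.673 mm
D − Pe = 93.673 − 32.8 = 60.873 mm
Gross irrigation = 60.873 / 0.64 = 95.114 mm
Volume = 95.114 mm × 161.2 ha × 10 = 153323.8 m³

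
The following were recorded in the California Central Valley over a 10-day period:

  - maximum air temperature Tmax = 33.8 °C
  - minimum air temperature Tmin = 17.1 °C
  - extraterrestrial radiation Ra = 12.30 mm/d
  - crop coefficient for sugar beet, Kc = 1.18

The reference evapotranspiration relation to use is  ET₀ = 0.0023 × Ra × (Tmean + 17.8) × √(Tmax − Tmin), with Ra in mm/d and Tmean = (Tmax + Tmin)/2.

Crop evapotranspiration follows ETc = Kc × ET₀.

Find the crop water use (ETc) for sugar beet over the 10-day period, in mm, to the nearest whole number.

Tmean = (33.8 + 17.1)/2 = 25.45 °C
ET₀ = 0.0023 × 12.30 × (25.45 + 17.8) × √16.7 = 0.0023 × 12.30 × 43.25 × 4.0866 = 5.0001 mm/d
ETc = Kc × ET₀ = 1.18 × 5.0001 = 5.9001 mm/d
Over 10 days: 5.9001 × 10 = 59.001 mm

59 mm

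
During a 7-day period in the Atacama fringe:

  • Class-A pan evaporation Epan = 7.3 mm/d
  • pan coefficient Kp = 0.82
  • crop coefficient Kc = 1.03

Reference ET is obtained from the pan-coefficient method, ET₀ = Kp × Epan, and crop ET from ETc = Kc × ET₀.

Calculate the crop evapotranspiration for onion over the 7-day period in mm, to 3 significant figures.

43.2 mm

ET₀ = 0.82 × 7.3 = 5.9860 mm/d
ETc = Kc × ET₀ = 1.03 × 5.9860 = 6.1656 mm/d
Over 7 days: 6.1656 × 7 = 43.159 mm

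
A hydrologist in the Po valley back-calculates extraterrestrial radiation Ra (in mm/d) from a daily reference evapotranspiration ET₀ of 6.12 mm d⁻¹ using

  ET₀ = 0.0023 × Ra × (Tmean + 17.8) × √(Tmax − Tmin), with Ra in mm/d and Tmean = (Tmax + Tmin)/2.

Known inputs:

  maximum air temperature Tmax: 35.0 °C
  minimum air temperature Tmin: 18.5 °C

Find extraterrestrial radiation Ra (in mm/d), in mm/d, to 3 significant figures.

Tmean = 26.75 °C; √ΔT = 4.0620
Ra = ET₀ / [0.0023 × (Tmean+17.8) × √ΔT] = 6.12 / (0.0023 × 44.55 × 4.0620) = 14.704 mm/d

14.7 mm/d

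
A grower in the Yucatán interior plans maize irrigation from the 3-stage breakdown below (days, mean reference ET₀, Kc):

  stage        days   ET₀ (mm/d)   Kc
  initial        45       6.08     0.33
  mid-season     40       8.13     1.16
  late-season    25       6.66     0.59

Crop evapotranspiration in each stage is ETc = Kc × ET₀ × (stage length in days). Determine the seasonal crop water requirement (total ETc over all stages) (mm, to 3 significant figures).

initial: 0.33 × 6.08 × 45 = 90.29 mm
mid-season: 1.16 × 8.13 × 40 = 377.23 mm
late-season: 0.59 × 6.66 × 25 = 98.24 mm
Seasonal total = 565.76 mm

566 mm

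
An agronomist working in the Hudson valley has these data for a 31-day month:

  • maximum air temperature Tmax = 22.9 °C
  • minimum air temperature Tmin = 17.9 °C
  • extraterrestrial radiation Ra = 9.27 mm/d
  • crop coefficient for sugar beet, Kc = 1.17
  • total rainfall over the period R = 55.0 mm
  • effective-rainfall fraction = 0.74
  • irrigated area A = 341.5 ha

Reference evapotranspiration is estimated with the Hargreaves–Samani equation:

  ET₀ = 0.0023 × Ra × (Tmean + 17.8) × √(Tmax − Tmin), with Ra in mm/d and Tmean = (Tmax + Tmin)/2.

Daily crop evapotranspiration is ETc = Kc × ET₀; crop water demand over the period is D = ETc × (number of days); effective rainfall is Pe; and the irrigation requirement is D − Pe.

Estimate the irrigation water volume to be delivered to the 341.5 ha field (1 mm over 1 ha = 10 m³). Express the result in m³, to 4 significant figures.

86590 m³

Tmean = (22.9 + 17.9)/2 = 20.40 °C
ET₀ = 0.0023 × 9.27 × (20.40 + 17.8) × √5.0 = 0.0023 × 9.27 × 38.20 × 2.2361 = 1.8212 mm/d
ETc = Kc × ET₀ = 1.17 × 1.8212 = 2.1308 mm/d
Crop demand D = ETc × 31 d = 2.1308 × 31 = 66.055 mm
Pe = 0.74 × 55.0 = 40.700 mm
D − Pe = 66.055 − 40.700 = 25.355 mm
Volume = 25.355 mm × 341.5 ha × 10 = 86587.3 m³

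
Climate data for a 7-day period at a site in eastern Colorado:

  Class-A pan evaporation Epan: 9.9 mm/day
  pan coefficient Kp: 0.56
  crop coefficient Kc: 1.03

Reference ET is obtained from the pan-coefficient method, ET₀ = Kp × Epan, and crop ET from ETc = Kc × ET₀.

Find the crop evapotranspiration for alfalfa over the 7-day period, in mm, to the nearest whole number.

40 mm

ET₀ = 0.56 × 9.9 = 5.5440 mm/d
ETc = Kc × ET₀ = 1.03 × 5.5440 = 5.7103 mm/d
Over 7 days: 5.7103 × 7 = 39.972 mm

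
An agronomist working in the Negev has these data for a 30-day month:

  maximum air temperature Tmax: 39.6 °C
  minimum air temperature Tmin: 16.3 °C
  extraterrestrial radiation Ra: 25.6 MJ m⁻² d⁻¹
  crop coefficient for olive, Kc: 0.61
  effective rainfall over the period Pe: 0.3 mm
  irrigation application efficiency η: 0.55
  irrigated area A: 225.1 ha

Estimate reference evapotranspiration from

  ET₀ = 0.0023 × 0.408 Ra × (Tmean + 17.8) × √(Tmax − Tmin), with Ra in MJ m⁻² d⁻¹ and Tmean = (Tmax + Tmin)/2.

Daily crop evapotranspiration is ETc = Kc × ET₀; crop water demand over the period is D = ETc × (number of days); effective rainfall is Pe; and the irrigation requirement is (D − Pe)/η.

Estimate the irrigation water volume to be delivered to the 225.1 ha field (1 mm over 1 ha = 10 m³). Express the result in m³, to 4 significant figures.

Tmean = (39.6 + 16.3)/2 = 27.95 °C
0.408 Ra = 0.408 × 25.6 = 10.4448 mm/d equivalent
ET₀ = 0.0023 × 10.4448 × (27.95 + 17.8) × √23.3 = 0.0023 × 10.4448 × 45.75 × 4.8270 = 5.3051 mm/d
ETc = Kc × ET₀ = 0.61 × 5.3051 = 3.2361 mm/d
Crop demand D = ETc × 30 d = 3.2361 × 30 = 97.083 mm
D − Pe = 97.083 − 0.3 = 96.783 mm
Gross irrigation = 96.783 / 0.55 = 175.969 mm
Volume = 175.969 mm × 225.1 ha × 10 = 396106.2 m³

396100 m³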